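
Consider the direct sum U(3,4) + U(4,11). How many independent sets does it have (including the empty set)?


For a direct sum, |I(M1+M2)| = |I(M1)| * |I(M2)|.
|I(U(3,4))| = sum C(4,k) for k=0..3 = 15.
|I(U(4,11))| = sum C(11,k) for k=0..4 = 562.
Total = 15 * 562 = 8430.

8430


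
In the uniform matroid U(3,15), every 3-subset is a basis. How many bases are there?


Bases of U(3,15) are all 3-element subsets of the 15-element ground set.
Number of bases = C(15,3).
C(15,3) = 15! / (3! * 12!) = 455.

455


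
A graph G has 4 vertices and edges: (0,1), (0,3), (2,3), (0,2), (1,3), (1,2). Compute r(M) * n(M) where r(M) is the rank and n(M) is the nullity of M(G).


r(M) = |V| - c = 4 - 1 = 3.
nullity = |E| - r(M) = 6 - 3 = 3.
Product = 3 * 3 = 9.

9


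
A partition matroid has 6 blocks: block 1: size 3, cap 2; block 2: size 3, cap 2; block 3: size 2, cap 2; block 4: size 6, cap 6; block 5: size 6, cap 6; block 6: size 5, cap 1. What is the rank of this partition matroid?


Rank of a partition matroid = sum of min(|Si|, ci) for each block.
= min(3,2) + min(3,2) + min(2,2) + min(6,6) + min(6,6) + min(5,1)
= 2 + 2 + 2 + 6 + 6 + 1
= 19.

19


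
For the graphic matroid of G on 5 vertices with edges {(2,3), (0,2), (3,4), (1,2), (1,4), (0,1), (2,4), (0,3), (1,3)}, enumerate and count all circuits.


A circuit in a graphic matroid = edge set of a simple cycle.
G has 5 vertices and 9 edges.
Enumerating all minimal edge subsets forming cycles...
Total circuits found: 22.

22


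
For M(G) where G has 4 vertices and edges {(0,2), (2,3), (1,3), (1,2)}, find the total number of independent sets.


An independent set in a graphic matroid is an acyclic edge subset.
G has 4 vertices and 4 edges.
Enumerate all 2^4 = 16 subsets, checking for acyclicity.
Total independent sets = 14.

14


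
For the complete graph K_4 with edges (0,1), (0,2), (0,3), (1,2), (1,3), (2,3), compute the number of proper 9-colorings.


P(K_4, k) = k(k-1)(k-2)...(k-3).
P(9) = (9) * (8) * (7) * (6) = 3024.

3024


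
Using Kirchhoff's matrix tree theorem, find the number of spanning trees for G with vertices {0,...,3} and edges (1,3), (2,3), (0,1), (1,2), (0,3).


By Kirchhoff's matrix tree theorem, the number of spanning trees equals
the determinant of any cofactor of the Laplacian matrix L.
G has 4 vertices and 5 edges.
Computing the (3 x 3) cofactor determinant gives 8.

8


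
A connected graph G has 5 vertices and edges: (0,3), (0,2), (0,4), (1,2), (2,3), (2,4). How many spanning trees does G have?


By Kirchhoff's matrix tree theorem, the number of spanning trees equals
the determinant of any cofactor of the Laplacian matrix L.
G has 5 vertices and 6 edges.
Computing the (4 x 4) cofactor determinant gives 8.

8


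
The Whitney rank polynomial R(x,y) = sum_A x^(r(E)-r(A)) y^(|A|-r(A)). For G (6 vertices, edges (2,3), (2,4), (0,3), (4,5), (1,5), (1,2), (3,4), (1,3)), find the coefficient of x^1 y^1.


R(x,y) = sum over A in 2^E of x^(r(E)-r(A)) * y^(|A|-r(A)).
G has 6 vertices, 8 edges. r(E) = 5.
Enumerate all 2^8 = 256 subsets.
Count subsets with r(E)-r(A)=1 and |A|-r(A)=1: 31.

31


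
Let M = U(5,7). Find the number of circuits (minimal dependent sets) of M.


In U(5,7), circuits are the (6)-element subsets.
Any set of 6 elements is dependent, and removing any one element gives
an independent set of size 5, so it is a minimal dependent set.
Number of circuits = C(7,6) = 7! / (6! * 1!) = 7.

7


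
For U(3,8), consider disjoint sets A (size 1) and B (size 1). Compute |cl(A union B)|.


|A union B| = 1 + 1 = 2 (disjoint).
In U(3,8), cl(S) = S if |S| < 3, else cl(S) = E.
Since 2 < 3, cl(A union B) = A union B.
|cl(A union B)| = 2.

2


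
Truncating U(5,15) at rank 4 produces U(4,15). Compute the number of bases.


Truncating U(5,15) to rank 4 gives U(4,15).
Bases of U(4,15) are all 4-element subsets of 15 elements.
Number of bases = C(15,4) = (15 * 14 * 13 * 12) / (1 * 2 * 3 * 4) = 1365.

1365


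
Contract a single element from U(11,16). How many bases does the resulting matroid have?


Contracting e from U(11,16) gives U(10,15).
Bases of U(10,15) = C(15,10) = 3003.

3003


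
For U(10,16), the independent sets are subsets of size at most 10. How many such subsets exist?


Independent sets of U(10,16) are all subsets of size <= 10.
Count = C(16,0) + C(16,1) + C(16,2) + C(16,3) + C(16,4) + C(16,5) + C(16,6) + C(16,7) + C(16,8) + C(16,9) + C(16,10)
     = 1 + 16 + 120 + 560 + 1820 + 4368 + 8008 + 11440 + 12870 + 11440 + 8008
     = 58651.

58651


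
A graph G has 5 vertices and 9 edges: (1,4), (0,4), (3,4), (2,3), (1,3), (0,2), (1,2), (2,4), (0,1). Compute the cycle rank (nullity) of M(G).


Cycle rank (nullity) = |E| - r(M) = |E| - (|V| - c).
|E| = 9, |V| = 5, c = 1.
Nullity = 9 - (5 - 1) = 9 - 4 = 5.

5


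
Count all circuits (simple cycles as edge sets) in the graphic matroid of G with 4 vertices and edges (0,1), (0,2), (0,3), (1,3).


A circuit in a graphic matroid = edge set of a simple cycle.
G has 4 vertices and 4 edges.
Enumerating all minimal edge subsets forming cycles...
Total circuits found: 1.

1


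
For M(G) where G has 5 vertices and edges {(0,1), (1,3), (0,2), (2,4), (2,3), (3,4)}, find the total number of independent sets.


An independent set in a graphic matroid is an acyclic edge subset.
G has 5 vertices and 6 edges.
Enumerate all 2^6 = 64 subsets, checking for acyclicity.
Total independent sets = 52.

52


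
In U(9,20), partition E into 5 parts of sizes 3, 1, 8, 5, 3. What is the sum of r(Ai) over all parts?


r(Ai) = min(|Ai|, 9) for each part.
Sum = min(3,9) + min(1,9) + min(8,9) + min(5,9) + min(3,9)
    = 3 + 1 + 8 + 5 + 3
    = 20.

20


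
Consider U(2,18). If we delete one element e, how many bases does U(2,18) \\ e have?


Deleting e from U(2,18) gives U(2,17) since n > r.
Bases of U(2,17) = C(17,2) = 17! / (2! * 15!) = 136.

136


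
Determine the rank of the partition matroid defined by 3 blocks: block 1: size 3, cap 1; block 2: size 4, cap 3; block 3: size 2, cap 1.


Rank of a partition matroid = sum of min(|Si|, ci) for each block.
= min(3,1) + min(4,3) + min(2,1)
= 1 + 3 + 1
= 5.

5


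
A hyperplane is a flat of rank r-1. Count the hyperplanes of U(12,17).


Hyperplanes of U(12,17) are flats of rank 11.
In a uniform matroid, these are exactly the (11)-element subsets.
Count = C(17,11) = 12376.

12376


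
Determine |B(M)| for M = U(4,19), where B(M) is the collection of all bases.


Bases of U(4,19) are all 4-element subsets of the 19-element ground set.
Number of bases = C(19,4).
C(19,4) = (19 * 18 * 17 * 16) / (1 * 2 * 3 * 4) = 3876.

3876


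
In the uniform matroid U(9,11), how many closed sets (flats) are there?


Flats of U(9,11): every subset of size < 9 is a flat, plus E itself.
Count = (11 choose 0) + (11 choose 1) + (11 choose 2) + (11 choose 3) + (11 choose 4) + (11 choose 5) + (11 choose 6) + (11 choose 7) + (11 choose 8) + 1
     = 1 + 11 + 55 + 165 + 330 + 462 + 462 + 330 + 165 + 1
     = 1982.

1982


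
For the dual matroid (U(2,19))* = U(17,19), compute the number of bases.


The dual of U(r,n) is U(n-r, n) = U(17,19).
Bases of U(17,19) are all (17)-element subsets.
|B(M*)| = C(19,17) = 19! / (17! * 2!) = 171.

171


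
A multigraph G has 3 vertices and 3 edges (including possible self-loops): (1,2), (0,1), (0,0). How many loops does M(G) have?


In a graphic matroid, a loop is a self-loop edge (u,u) with rank 0.
Examining all 3 edges for self-loops...
Self-loops found: (0,0)
Number of loops = 1.

1


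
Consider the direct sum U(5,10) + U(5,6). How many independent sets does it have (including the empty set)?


For a direct sum, |I(M1+M2)| = |I(M1)| * |I(M2)|.
|I(U(5,10))| = sum C(10,k) for k=0..5 = 638.
|I(U(5,6))| = sum C(6,k) for k=0..5 = 63.
Total = 638 * 63 = 40194.

40194


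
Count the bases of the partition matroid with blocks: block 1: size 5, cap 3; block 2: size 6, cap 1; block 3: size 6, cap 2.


A basis picks exactly ci elements from block i.
Number of bases = product of C(|Si|, ci).
= C(5,3) * C(6,1) * C(6,2)
= 10 * 6 * 15
= 900.

900


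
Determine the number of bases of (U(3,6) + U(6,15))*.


(M1+M2)* = M1* + M2*.
M1* = U(3,6), bases: C(6,3) = 20.
M2* = U(9,15), bases: C(15,9) = 5005.
|B(M*)| = 20 * 5005 = 100100.

100100


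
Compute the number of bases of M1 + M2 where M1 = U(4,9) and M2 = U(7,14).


Bases of a direct sum M1 + M2: |B| = |B(M1)| * |B(M2)|.
|B(U(4,9))| = C(9,4) = 126.
|B(U(7,14))| = C(14,7) = 3432.
Total bases = 126 * 3432 = 432432.

432432


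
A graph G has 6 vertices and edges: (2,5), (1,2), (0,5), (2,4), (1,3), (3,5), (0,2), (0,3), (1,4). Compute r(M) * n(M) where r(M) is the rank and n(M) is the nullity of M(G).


r(M) = |V| - c = 6 - 1 = 5.
nullity = |E| - r(M) = 9 - 5 = 4.
Product = 5 * 4 = 20.

20


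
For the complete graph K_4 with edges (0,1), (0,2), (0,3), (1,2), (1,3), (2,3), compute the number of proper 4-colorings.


P(K_4, k) = k(k-1)(k-2)...(k-3).
P(4) = (4) * (3) * (2) * (1) = 24.

24


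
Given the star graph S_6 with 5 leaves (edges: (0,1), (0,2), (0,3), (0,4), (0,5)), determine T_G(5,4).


A star on 6 vertices is a tree with 5 edges.
T(x,y) = x^(5) for any tree.
T(5,4) = 5^5 = 3125.

3125


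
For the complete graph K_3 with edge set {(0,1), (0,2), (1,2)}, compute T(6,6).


T(K_3; x,y) = x^2 + x + y.
T(6,6) = 36 + 6 + 6 = 48.

48


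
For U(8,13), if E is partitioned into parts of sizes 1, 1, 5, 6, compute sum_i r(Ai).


r(Ai) = min(|Ai|, 8) for each part.
Sum = min(1,8) + min(1,8) + min(5,8) + min(6,8)
    = 1 + 1 + 5 + 6
    = 13.

13


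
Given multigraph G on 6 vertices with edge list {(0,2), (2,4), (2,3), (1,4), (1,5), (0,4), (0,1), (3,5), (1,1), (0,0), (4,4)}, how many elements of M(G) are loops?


In a graphic matroid, a loop is a self-loop edge (u,u) with rank 0.
Examining all 11 edges for self-loops...
Self-loops found: (1,1), (0,0), (4,4)
Number of loops = 3.

3


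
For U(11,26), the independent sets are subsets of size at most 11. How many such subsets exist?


Independent sets of U(11,26) are all subsets of size <= 11.
Count = C(26,0) + C(26,1) + C(26,2) + C(26,3) + C(26,4) + C(26,5) + C(26,6) + C(26,7) + C(26,8) + C(26,9) + C(26,10) + C(26,11)
     = 1 + 26 + 325 + 2600 + 14950 + 65780 + 230230 + 657800 + 1562275 + 3124550 + 5311735 + 7726160
     = 18696432.

18696432


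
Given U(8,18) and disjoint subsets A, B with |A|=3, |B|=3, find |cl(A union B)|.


|A union B| = 3 + 3 = 6 (disjoint).
In U(8,18), cl(S) = S if |S| < 8, else cl(S) = E.
Since 6 < 8, cl(A union B) = A union B.
|cl(A union B)| = 6.

6


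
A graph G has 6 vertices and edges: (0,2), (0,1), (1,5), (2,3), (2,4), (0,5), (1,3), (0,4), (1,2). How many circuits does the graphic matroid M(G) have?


A circuit in a graphic matroid = edge set of a simple cycle.
G has 6 vertices and 9 edges.
Enumerating all minimal edge subsets forming cycles...
Total circuits found: 11.

11


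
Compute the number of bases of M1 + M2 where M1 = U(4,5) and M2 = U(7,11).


Bases of a direct sum M1 + M2: |B| = |B(M1)| * |B(M2)|.
|B(U(4,5))| = C(5,4) = 5.
|B(U(7,11))| = C(11,7) = 330.
Total bases = 5 * 330 = 1650.

1650


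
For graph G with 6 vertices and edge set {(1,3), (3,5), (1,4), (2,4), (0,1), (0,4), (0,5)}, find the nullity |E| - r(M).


Cycle rank (nullity) = |E| - r(M) = |E| - (|V| - c).
|E| = 7, |V| = 6, c = 1.
Nullity = 7 - (6 - 1) = 7 - 5 = 2.

2


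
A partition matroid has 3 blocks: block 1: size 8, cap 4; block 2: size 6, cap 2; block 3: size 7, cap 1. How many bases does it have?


A basis picks exactly ci elements from block i.
Number of bases = product of C(|Si|, ci).
= C(8,4) * C(6,2) * C(7,1)
= 70 * 15 * 7
= 7350.

7350


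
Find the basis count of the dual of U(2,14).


The dual of U(r,n) is U(n-r, n) = U(12,14).
Bases of U(12,14) are all (12)-element subsets.
|B(M*)| = C(14,12) = 14! / (12! * 2!) = 91.

91


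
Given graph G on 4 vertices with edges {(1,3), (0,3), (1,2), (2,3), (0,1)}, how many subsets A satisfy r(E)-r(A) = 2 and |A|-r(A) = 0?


R(x,y) = sum over A in 2^E of x^(r(E)-r(A)) * y^(|A|-r(A)).
G has 4 vertices, 5 edges. r(E) = 3.
Enumerate all 2^5 = 32 subsets.
Count subsets with r(E)-r(A)=2 and |A|-r(A)=0: 5.

5


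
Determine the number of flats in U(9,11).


Flats of U(9,11): every subset of size < 9 is a flat, plus E itself.
Count = C(11,0) + C(11,1) + C(11,2) + C(11,3) + C(11,4) + C(11,5) + C(11,6) + C(11,7) + C(11,8) + 1
     = 1 + 11 + 55 + 165 + 330 + 462 + 462 + 330 + 165 + 1
     = 1982.

1982


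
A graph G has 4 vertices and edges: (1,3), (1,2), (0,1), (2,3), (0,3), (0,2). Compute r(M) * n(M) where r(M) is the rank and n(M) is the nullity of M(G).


r(M) = |V| - c = 4 - 1 = 3.
nullity = |E| - r(M) = 6 - 3 = 3.
Product = 3 * 3 = 9.

9


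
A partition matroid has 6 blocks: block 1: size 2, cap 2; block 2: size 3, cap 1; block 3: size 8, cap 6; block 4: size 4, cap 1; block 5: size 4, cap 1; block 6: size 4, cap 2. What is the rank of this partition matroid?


Rank of a partition matroid = sum of min(|Si|, ci) for each block.
= min(2,2) + min(3,1) + min(8,6) + min(4,1) + min(4,1) + min(4,2)
= 2 + 1 + 6 + 1 + 1 + 2
= 13.

13


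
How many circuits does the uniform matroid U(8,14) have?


In U(8,14), circuits are the (9)-element subsets.
Any set of 9 elements is dependent, and removing any one element gives
an independent set of size 8, so it is a minimal dependent set.
Number of circuits = C(14,9) = 2002.

2002


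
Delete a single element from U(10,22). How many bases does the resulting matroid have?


Deleting e from U(10,22) gives U(10,21) since n > r.
Bases of U(10,21) = (21 choose 10) = 352716.

352716


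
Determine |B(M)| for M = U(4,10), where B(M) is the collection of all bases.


Bases of U(4,10) are all 4-element subsets of the 10-element ground set.
Number of bases = C(10,4).
C(10,4) = (10 * 9 * 8 * 7) / (1 * 2 * 3 * 4) = 210.

210


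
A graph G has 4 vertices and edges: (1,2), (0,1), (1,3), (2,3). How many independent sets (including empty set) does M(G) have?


An independent set in a graphic matroid is an acyclic edge subset.
G has 4 vertices and 4 edges.
Enumerate all 2^4 = 16 subsets, checking for acyclicity.
Total independent sets = 14.

14


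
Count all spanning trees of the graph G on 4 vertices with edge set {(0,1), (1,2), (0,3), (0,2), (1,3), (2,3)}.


By Kirchhoff's matrix tree theorem, the number of spanning trees equals
the determinant of any cofactor of the Laplacian matrix L.
G has 4 vertices and 6 edges.
Computing the (3 x 3) cofactor determinant gives 16.

16


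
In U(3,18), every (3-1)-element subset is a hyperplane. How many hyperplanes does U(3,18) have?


Hyperplanes of U(3,18) are flats of rank 2.
In a uniform matroid, these are exactly the (2)-element subsets.
Count = (18 choose 2) = 153.

153


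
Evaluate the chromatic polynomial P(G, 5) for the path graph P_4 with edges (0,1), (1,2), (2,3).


P(P_4, k) = k * (k-1)^(3).
P(5) = 5 * 4^3 = 5 * 64 = 320.

320


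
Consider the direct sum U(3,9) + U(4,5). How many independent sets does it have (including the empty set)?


For a direct sum, |I(M1+M2)| = |I(M1)| * |I(M2)|.
|I(U(3,9))| = sum C(9,k) for k=0..3 = 130.
|I(U(4,5))| = sum C(5,k) for k=0..4 = 31.
Total = 130 * 31 = 4030.

4030


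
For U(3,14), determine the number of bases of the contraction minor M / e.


Contracting e from U(3,14) gives U(2,13).
Bases of U(2,13) = (13 choose 2) = 78.

78


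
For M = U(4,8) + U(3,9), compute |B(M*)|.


(M1+M2)* = M1* + M2*.
M1* = U(4,8), bases: C(8,4) = 70.
M2* = U(6,9), bases: C(9,6) = 84.
|B(M*)| = 70 * 84 = 5880.

5880


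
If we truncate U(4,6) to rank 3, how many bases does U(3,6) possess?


Truncating U(4,6) to rank 3 gives U(3,6).
Bases of U(3,6) are all 3-element subsets of 6 elements.
Number of bases = C(6,3) = (6 * 5 * 4) / (1 * 2 * 3) = 20.

20


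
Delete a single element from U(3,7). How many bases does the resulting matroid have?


Deleting e from U(3,7) gives U(3,6) since n > r.
Bases of U(3,6) = (6 choose 3) = 20.

20


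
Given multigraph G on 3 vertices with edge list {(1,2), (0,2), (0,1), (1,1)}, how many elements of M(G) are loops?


In a graphic matroid, a loop is a self-loop edge (u,u) with rank 0.
Examining all 4 edges for self-loops...
Self-loops found: (1,1)
Number of loops = 1.

1


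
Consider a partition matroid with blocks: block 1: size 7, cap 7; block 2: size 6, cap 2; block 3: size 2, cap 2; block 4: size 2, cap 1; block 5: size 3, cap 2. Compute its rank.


Rank of a partition matroid = sum of min(|Si|, ci) for each block.
= min(7,7) + min(6,2) + min(2,2) + min(2,1) + min(3,2)
= 7 + 2 + 2 + 1 + 2
= 14.

14


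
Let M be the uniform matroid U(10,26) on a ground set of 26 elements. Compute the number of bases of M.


Bases of U(10,26) are all 10-element subsets of the 26-element ground set.
Number of bases = C(26,10).
(26 choose 10) = 5311735.

5311735


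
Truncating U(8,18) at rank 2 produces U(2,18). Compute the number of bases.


Truncating U(8,18) to rank 2 gives U(2,18).
Bases of U(2,18) are all 2-element subsets of 18 elements.
Number of bases = C(18,2) = (18 * 17) / (1 * 2) = 153.

153


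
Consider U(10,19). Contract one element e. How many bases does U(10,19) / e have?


Contracting e from U(10,19) gives U(9,18).
Bases of U(9,18) = C(18,9) = 18! / (9! * 9!) = 48620.

48620


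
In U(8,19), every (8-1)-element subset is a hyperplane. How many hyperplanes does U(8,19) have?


Hyperplanes of U(8,19) are flats of rank 7.
In a uniform matroid, these are exactly the (7)-element subsets.
Count = C(19,7) = 50388.

50388


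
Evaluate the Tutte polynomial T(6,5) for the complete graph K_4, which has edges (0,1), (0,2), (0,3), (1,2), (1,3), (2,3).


T(K_4; x,y) = x^3 + 3x^2 + 4xy + 2x + y^3 + 3y^2 + 2y.
Substituting x=6, y=5:
= 216 + 108 + 120 + 12 + 125 + 75 + 10
= 666.

666


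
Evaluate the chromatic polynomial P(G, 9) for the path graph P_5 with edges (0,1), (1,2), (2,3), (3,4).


P(P_5, k) = k * (k-1)^(4).
P(9) = 9 * 8^4 = 9 * 4096 = 36864.

36864


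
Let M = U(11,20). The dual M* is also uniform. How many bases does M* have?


The dual of U(r,n) is U(n-r, n) = U(9,20).
Bases of U(9,20) are all (9)-element subsets.
|B(M*)| = C(20,9) = 20! / (9! * 11!) = 167960.

167960


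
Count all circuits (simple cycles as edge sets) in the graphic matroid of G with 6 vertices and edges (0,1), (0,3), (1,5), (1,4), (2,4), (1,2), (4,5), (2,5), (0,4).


A circuit in a graphic matroid = edge set of a simple cycle.
G has 6 vertices and 9 edges.
Enumerating all minimal edge subsets forming cycles...
Total circuits found: 12.

12


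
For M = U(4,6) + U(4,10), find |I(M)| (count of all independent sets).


For a direct sum, |I(M1+M2)| = |I(M1)| * |I(M2)|.
|I(U(4,6))| = sum C(6,k) for k=0..4 = 57.
|I(U(4,10))| = sum C(10,k) for k=0..4 = 386.
Total = 57 * 386 = 22002.

22002


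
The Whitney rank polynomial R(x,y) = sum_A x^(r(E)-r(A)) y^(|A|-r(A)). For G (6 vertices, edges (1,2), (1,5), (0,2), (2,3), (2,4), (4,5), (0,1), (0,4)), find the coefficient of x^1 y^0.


R(x,y) = sum over A in 2^E of x^(r(E)-r(A)) * y^(|A|-r(A)).
G has 6 vertices, 8 edges. r(E) = 5.
Enumerate all 2^8 = 256 subsets.
Count subsets with r(E)-r(A)=1 and |A|-r(A)=0: 57.

57


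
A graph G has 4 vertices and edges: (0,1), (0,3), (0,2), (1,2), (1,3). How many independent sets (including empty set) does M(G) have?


An independent set in a graphic matroid is an acyclic edge subset.
G has 4 vertices and 5 edges.
Enumerate all 2^5 = 32 subsets, checking for acyclicity.
Total independent sets = 24.

24


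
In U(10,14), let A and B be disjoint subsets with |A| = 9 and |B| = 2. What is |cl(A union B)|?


|A union B| = 9 + 2 = 11 (disjoint).
In U(10,14), cl(S) = S if |S| < 10, else cl(S) = E.
Since 11 >= 10, cl(A union B) = E.
|cl(A union B)| = 14.

14


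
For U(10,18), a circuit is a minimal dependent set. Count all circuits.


In U(10,18), circuits are the (11)-element subsets.
Any set of 11 elements is dependent, and removing any one element gives
an independent set of size 10, so it is a minimal dependent set.
Number of circuits = C(18,11) = 18! / (11! * 7!) = 31824.

31824


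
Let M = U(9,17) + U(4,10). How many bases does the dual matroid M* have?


(M1+M2)* = M1* + M2*.
M1* = U(8,17), bases: C(17,8) = 24310.
M2* = U(6,10), bases: C(10,6) = 210.
|B(M*)| = 24310 * 210 = 5105100.

5105100


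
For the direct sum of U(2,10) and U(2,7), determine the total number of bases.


Bases of a direct sum M1 + M2: |B| = |B(M1)| * |B(M2)|.
|B(U(2,10))| = C(10,2) = 45.
|B(U(2,7))| = C(7,2) = 21.
Total bases = 45 * 21 = 945.

945


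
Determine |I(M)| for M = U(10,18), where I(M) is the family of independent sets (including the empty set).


Independent sets of U(10,18) are all subsets of size <= 10.
Count = (18 choose 0) + (18 choose 1) + (18 choose 2) + (18 choose 3) + (18 choose 4) + (18 choose 5) + (18 choose 6) + (18 choose 7) + (18 choose 8) + (18 choose 9) + (18 choose 10)
     = 1 + 18 + 153 + 816 + 3060 + 8568 + 18564 + 31824 + 43758 + 48620 + 43758
     = 199140.

199140


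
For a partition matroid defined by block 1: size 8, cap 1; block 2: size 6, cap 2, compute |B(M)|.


A basis picks exactly ci elements from block i.
Number of bases = product of C(|Si|, ci).
= C(8,1) * C(6,2)
= 8 * 15
= 120.

120


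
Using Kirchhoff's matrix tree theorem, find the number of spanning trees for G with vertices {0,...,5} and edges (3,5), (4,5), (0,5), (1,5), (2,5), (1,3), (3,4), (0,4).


By Kirchhoff's matrix tree theorem, the number of spanning trees equals
the determinant of any cofactor of the Laplacian matrix L.
G has 6 vertices and 8 edges.
Computing the (5 x 5) cofactor determinant gives 21.

21


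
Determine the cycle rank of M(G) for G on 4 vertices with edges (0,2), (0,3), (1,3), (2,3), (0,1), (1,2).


Cycle rank (nullity) = |E| - r(M) = |E| - (|V| - c).
|E| = 6, |V| = 4, c = 1.
Nullity = 6 - (4 - 1) = 6 - 3 = 3.

3


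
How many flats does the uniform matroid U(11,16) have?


Flats of U(11,16): every subset of size < 11 is a flat, plus E itself.
Count = C(16,0) + C(16,1) + C(16,2) + C(16,3) + C(16,4) + C(16,5) + C(16,6) + C(16,7) + C(16,8) + C(16,9) + C(16,10) + 1
     = 1 + 16 + 120 + 560 + 1820 + 4368 + 8008 + 11440 + 12870 + 11440 + 8008 + 1
     = 58652.

58652


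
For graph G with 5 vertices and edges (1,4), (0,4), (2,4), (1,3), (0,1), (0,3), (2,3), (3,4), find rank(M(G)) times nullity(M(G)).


r(M) = |V| - c = 5 - 1 = 4.
nullity = |E| - r(M) = 8 - 4 = 4.
Product = 4 * 4 = 16.

16


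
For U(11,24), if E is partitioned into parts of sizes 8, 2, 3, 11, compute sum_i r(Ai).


r(Ai) = min(|Ai|, 11) for each part.
Sum = min(8,11) + min(2,11) + min(3,11) + min(11,11)
    = 8 + 2 + 3 + 11
    = 24.

24


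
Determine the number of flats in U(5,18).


Flats of U(5,18): every subset of size < 5 is a flat, plus E itself.
Count = C(18,0) + C(18,1) + C(18,2) + C(18,3) + C(18,4) + 1
     = 1 + 18 + 153 + 816 + 3060 + 1
     = 4049.

4049


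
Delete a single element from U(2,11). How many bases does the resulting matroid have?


Deleting e from U(2,11) gives U(2,10) since n > r.
Bases of U(2,10) = C(10,2) = (10 * 9) / (1 * 2) = 45.

45


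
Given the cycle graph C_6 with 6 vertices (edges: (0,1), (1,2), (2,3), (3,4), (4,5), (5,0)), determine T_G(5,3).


T(C_6; x,y) = x + x^2 + ... + x^(5) + y.
T(5,3) = 5^1 + 5^2 + 5^3 + 5^4 + 5^5 + 3
= 5 + 25 + 125 + 625 + 3125 + 3
= 3908.

3908


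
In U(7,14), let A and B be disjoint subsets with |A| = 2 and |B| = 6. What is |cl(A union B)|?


|A union B| = 2 + 6 = 8 (disjoint).
In U(7,14), cl(S) = S if |S| < 7, else cl(S) = E.
Since 8 >= 7, cl(A union B) = E.
|cl(A union B)| = 14.

14


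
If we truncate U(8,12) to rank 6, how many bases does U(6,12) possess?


Truncating U(8,12) to rank 6 gives U(6,12).
Bases of U(6,12) are all 6-element subsets of 12 elements.
Number of bases = C(12,6) = 924.

924


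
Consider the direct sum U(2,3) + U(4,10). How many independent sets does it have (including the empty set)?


For a direct sum, |I(M1+M2)| = |I(M1)| * |I(M2)|.
|I(U(2,3))| = sum C(3,k) for k=0..2 = 7.
|I(U(4,10))| = sum C(10,k) for k=0..4 = 386.
Total = 7 * 386 = 2702.

2702


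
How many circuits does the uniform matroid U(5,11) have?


In U(5,11), circuits are the (6)-element subsets.
Any set of 6 elements is dependent, and removing any one element gives
an independent set of size 5, so it is a minimal dependent set.
Number of circuits = C(11,6) = 462.

462


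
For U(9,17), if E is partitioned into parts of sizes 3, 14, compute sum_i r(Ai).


r(Ai) = min(|Ai|, 9) for each part.
Sum = min(3,9) + min(14,9)
    = 3 + 9
    = 12.

12


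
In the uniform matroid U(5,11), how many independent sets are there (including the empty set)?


Independent sets of U(5,11) are all subsets of size <= 5.
Count = C(11,0) + C(11,1) + C(11,2) + C(11,3) + C(11,4) + C(11,5)
     = 1 + 11 + 55 + 165 + 330 + 462
     = 1024.

1024


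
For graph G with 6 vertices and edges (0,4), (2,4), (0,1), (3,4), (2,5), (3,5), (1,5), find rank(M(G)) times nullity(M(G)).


r(M) = |V| - c = 6 - 1 = 5.
nullity = |E| - r(M) = 7 - 5 = 2.
Product = 5 * 2 = 10.

10


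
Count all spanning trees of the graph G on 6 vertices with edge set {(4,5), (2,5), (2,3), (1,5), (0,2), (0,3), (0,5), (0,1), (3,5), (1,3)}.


By Kirchhoff's matrix tree theorem, the number of spanning trees equals
the determinant of any cofactor of the Laplacian matrix L.
G has 6 vertices and 10 edges.
Computing the (5 x 5) cofactor determinant gives 75.

75


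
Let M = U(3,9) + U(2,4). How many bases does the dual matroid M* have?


(M1+M2)* = M1* + M2*.
M1* = U(6,9), bases: C(9,6) = 84.
M2* = U(2,4), bases: C(4,2) = 6.
|B(M*)| = 84 * 6 = 504.

504


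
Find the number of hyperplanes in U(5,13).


Hyperplanes of U(5,13) are flats of rank 4.
In a uniform matroid, these are exactly the (4)-element subsets.
Count = C(13,4) = (13 * 12 * 11 * 10) / (1 * 2 * 3 * 4) = 715.

715


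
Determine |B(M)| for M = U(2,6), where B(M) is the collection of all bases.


Bases of U(2,6) are all 2-element subsets of the 6-element ground set.
Number of bases = C(6,2).
(6 choose 2) = 15.

15


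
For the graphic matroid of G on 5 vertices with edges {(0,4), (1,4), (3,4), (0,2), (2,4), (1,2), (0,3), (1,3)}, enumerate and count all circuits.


A circuit in a graphic matroid = edge set of a simple cycle.
G has 5 vertices and 8 edges.
Enumerating all minimal edge subsets forming cycles...
Total circuits found: 13.

13


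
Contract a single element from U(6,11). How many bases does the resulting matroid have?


Contracting e from U(6,11) gives U(5,10).
Bases of U(5,10) = C(10,5) = 252.

252


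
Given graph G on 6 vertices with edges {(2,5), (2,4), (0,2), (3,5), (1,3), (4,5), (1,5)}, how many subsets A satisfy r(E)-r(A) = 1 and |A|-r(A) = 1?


R(x,y) = sum over A in 2^E of x^(r(E)-r(A)) * y^(|A|-r(A)).
G has 6 vertices, 7 edges. r(E) = 5.
Enumerate all 2^7 = 128 subsets.
Count subsets with r(E)-r(A)=1 and |A|-r(A)=1: 12.

12


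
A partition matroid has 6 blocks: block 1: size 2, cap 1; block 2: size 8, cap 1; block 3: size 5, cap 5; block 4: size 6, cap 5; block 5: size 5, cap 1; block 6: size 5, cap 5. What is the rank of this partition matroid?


Rank of a partition matroid = sum of min(|Si|, ci) for each block.
= min(2,1) + min(8,1) + min(5,5) + min(6,5) + min(5,1) + min(5,5)
= 1 + 1 + 5 + 5 + 1 + 5
= 18.

18


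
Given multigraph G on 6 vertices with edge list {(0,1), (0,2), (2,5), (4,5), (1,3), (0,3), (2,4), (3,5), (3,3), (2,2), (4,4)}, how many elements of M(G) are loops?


In a graphic matroid, a loop is a self-loop edge (u,u) with rank 0.
Examining all 11 edges for self-loops...
Self-loops found: (3,3), (2,2), (4,4)
Number of loops = 3.

3


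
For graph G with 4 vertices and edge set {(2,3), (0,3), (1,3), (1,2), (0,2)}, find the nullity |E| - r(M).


Cycle rank (nullity) = |E| - r(M) = |E| - (|V| - c).
|E| = 5, |V| = 4, c = 1.
Nullity = 5 - (4 - 1) = 5 - 3 = 2.

2


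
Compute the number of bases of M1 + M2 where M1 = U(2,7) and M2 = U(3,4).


Bases of a direct sum M1 + M2: |B| = |B(M1)| * |B(M2)|.
|B(U(2,7))| = C(7,2) = 21.
|B(U(3,4))| = C(4,3) = 4.
Total bases = 21 * 4 = 84.

84


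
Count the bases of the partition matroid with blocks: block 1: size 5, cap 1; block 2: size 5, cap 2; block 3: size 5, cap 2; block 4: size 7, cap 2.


A basis picks exactly ci elements from block i.
Number of bases = product of C(|Si|, ci).
= C(5,1) * C(5,2) * C(5,2) * C(7,2)
= 5 * 10 * 10 * 21
= 10500.

10500


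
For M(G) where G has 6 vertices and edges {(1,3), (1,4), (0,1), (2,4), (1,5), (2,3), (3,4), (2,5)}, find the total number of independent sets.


An independent set in a graphic matroid is an acyclic edge subset.
G has 6 vertices and 8 edges.
Enumerate all 2^8 = 256 subsets, checking for acyclicity.
Total independent sets = 172.

172


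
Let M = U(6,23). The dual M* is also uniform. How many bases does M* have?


The dual of U(r,n) is U(n-r, n) = U(17,23).
Bases of U(17,23) are all (17)-element subsets.
|B(M*)| = C(23,17) = 100947.

100947


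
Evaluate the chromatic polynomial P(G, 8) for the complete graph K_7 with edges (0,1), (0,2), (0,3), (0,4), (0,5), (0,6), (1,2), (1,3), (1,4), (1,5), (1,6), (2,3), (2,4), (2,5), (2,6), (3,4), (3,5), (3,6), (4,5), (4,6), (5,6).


P(K_7, k) = k(k-1)(k-2)...(k-6).
P(8) = (8) * (7) * (6) * (5) * (4) * (3) * (2) = 40320.

40320


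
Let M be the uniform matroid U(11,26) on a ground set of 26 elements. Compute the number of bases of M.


Bases of U(11,26) are all 11-element subsets of the 26-element ground set.
Number of bases = C(26,11).
(26 choose 11) = 7726160.

7726160


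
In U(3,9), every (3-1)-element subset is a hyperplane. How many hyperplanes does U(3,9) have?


Hyperplanes of U(3,9) are flats of rank 2.
In a uniform matroid, these are exactly the (2)-element subsets.
Count = (9 choose 2) = 36.

36


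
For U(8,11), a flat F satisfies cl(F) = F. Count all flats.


Flats of U(8,11): every subset of size < 8 is a flat, plus E itself.
Count = (11 choose 0) + (11 choose 1) + (11 choose 2) + (11 choose 3) + (11 choose 4) + (11 choose 5) + (11 choose 6) + (11 choose 7) + 1
     = 1 + 11 + 55 + 165 + 330 + 462 + 462 + 330 + 1
     = 1817.

1817


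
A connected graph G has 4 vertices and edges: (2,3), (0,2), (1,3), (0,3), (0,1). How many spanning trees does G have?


By Kirchhoff's matrix tree theorem, the number of spanning trees equals
the determinant of any cofactor of the Laplacian matrix L.
G has 4 vertices and 5 edges.
Computing the (3 x 3) cofactor determinant gives 8.

8


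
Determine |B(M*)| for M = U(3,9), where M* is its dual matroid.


The dual of U(r,n) is U(n-r, n) = U(6,9).
Bases of U(6,9) are all (6)-element subsets.
|B(M*)| = C(9,6) = 84.

84


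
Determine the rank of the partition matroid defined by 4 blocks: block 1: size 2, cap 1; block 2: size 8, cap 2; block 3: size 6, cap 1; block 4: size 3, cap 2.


Rank of a partition matroid = sum of min(|Si|, ci) for each block.
= min(2,1) + min(8,2) + min(6,1) + min(3,2)
= 1 + 2 + 1 + 2
= 6.

6


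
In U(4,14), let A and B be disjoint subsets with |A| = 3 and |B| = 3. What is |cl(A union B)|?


|A union B| = 3 + 3 = 6 (disjoint).
In U(4,14), cl(S) = S if |S| < 4, else cl(S) = E.
Since 6 >= 4, cl(A union B) = E.
|cl(A union B)| = 14.

14


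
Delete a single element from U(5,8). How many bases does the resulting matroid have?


Deleting e from U(5,8) gives U(5,7) since n > r.
Bases of U(5,7) = C(7,5) = 21.

21


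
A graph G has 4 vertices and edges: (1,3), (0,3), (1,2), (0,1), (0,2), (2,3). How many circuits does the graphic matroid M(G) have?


A circuit in a graphic matroid = edge set of a simple cycle.
G has 4 vertices and 6 edges.
Enumerating all minimal edge subsets forming cycles...
Total circuits found: 7.

7


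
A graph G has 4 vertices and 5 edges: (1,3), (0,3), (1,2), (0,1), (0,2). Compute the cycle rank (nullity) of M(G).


Cycle rank (nullity) = |E| - r(M) = |E| - (|V| - c).
|E| = 5, |V| = 4, c = 1.
Nullity = 5 - (4 - 1) = 5 - 3 = 2.

2


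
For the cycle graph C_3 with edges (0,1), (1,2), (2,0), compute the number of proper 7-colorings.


P(C_3, k) = (k-1)^3 + (-1)^3*(k-1).
P(7) = (6)^3 - 6
= 216 - 6 = 210.

210


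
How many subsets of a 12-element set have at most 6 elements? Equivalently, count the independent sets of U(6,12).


Independent sets of U(6,12) are all subsets of size <= 6.
Count = C(12,0) + C(12,1) + C(12,2) + C(12,3) + C(12,4) + C(12,5) + C(12,6)
     = 1 + 12 + 66 + 220 + 495 + 792 + 924
     = 2510.

2510


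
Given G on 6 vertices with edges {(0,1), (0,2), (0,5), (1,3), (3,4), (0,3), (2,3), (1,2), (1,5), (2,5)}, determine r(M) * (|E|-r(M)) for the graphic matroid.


r(M) = |V| - c = 6 - 1 = 5.
nullity = |E| - r(M) = 10 - 5 = 5.
Product = 5 * 5 = 25.

25


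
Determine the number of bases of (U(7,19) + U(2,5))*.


(M1+M2)* = M1* + M2*.
M1* = U(12,19), bases: C(19,12) = 50388.
M2* = U(3,5), bases: C(5,3) = 10.
|B(M*)| = 50388 * 10 = 503880.

503880


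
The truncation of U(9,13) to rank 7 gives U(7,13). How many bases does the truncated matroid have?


Truncating U(9,13) to rank 7 gives U(7,13).
Bases of U(7,13) are all 7-element subsets of 13 elements.
Number of bases = C(13,7) = 1716.

1716


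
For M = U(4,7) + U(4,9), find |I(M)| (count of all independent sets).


For a direct sum, |I(M1+M2)| = |I(M1)| * |I(M2)|.
|I(U(4,7))| = sum C(7,k) for k=0..4 = 99.
|I(U(4,9))| = sum C(9,k) for k=0..4 = 256.
Total = 99 * 256 = 25344.

25344


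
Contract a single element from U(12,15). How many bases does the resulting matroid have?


Contracting e from U(12,15) gives U(11,14).
Bases of U(11,14) = C(14,11) = 364.

364


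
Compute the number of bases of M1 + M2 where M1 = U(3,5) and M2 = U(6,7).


Bases of a direct sum M1 + M2: |B| = |B(M1)| * |B(M2)|.
|B(U(3,5))| = C(5,3) = 10.
|B(U(6,7))| = C(7,6) = 7.
Total bases = 10 * 7 = 70.

70


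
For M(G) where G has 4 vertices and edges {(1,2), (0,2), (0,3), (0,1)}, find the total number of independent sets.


An independent set in a graphic matroid is an acyclic edge subset.
G has 4 vertices and 4 edges.
Enumerate all 2^4 = 16 subsets, checking for acyclicity.
Total independent sets = 14.

14


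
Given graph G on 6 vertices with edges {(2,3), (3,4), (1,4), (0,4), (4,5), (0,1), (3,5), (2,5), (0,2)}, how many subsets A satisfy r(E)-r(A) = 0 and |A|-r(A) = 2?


R(x,y) = sum over A in 2^E of x^(r(E)-r(A)) * y^(|A|-r(A)).
G has 6 vertices, 9 edges. r(E) = 5.
Enumerate all 2^9 = 512 subsets.
Count subsets with r(E)-r(A)=0 and |A|-r(A)=2: 35.

35


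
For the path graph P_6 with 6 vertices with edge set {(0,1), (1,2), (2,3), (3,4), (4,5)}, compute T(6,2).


A path on 6 vertices is a tree with 5 edges.
T(x,y) = x^(5) for any tree.
T(6,2) = 6^5 = 7776.

7776


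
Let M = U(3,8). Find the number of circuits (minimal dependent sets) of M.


In U(3,8), circuits are the (4)-element subsets.
Any set of 4 elements is dependent, and removing any one element gives
an independent set of size 3, so it is a minimal dependent set.
Number of circuits = (8 choose 4) = 70.

70


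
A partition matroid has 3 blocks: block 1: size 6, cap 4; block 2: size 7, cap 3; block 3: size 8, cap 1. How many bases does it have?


A basis picks exactly ci elements from block i.
Number of bases = product of C(|Si|, ci).
= C(6,4) * C(7,3) * C(8,1)
= 15 * 35 * 8
= 4200.

4200


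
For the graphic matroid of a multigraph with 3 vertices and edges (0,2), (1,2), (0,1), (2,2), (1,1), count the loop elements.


In a graphic matroid, a loop is a self-loop edge (u,u) with rank 0.
Examining all 5 edges for self-loops...
Self-loops found: (2,2), (1,1)
Number of loops = 2.

2


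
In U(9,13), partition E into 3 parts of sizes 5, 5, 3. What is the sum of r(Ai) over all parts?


r(Ai) = min(|Ai|, 9) for each part.
Sum = min(5,9) + min(5,9) + min(3,9)
    = 5 + 5 + 3
    = 13.

13


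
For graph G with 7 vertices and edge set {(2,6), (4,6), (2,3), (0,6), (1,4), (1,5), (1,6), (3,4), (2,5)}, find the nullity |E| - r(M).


Cycle rank (nullity) = |E| - r(M) = |E| - (|V| - c).
|E| = 9, |V| = 7, c = 1.
Nullity = 9 - (7 - 1) = 9 - 6 = 3.

3


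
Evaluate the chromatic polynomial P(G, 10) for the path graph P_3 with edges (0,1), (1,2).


P(P_3, k) = k * (k-1)^(2).
P(10) = 10 * 9^2 = 10 * 81 = 810.

810


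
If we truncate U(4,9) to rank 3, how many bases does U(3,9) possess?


Truncating U(4,9) to rank 3 gives U(3,9).
Bases of U(3,9) are all 3-element subsets of 9 elements.
Number of bases = (9 choose 3) = 84.

84


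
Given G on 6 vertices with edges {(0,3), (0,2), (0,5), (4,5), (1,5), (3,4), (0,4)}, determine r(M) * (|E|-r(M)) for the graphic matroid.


r(M) = |V| - c = 6 - 1 = 5.
nullity = |E| - r(M) = 7 - 5 = 2.
Product = 5 * 2 = 10.

10


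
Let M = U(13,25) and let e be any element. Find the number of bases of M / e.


Contracting e from U(13,25) gives U(12,24).
Bases of U(12,24) = C(24,12) = 2704156.

2704156


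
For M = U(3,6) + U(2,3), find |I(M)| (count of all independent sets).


For a direct sum, |I(M1+M2)| = |I(M1)| * |I(M2)|.
|I(U(3,6))| = sum C(6,k) for k=0..3 = 42.
|I(U(2,3))| = sum C(3,k) for k=0..2 = 7.
Total = 42 * 7 = 294.

294


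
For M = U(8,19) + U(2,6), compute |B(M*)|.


(M1+M2)* = M1* + M2*.
M1* = U(11,19), bases: C(19,11) = 75582.
M2* = U(4,6), bases: C(6,4) = 15.
|B(M*)| = 75582 * 15 = 1133730.

1133730


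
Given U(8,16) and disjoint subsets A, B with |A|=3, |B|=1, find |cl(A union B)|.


|A union B| = 3 + 1 = 4 (disjoint).
In U(8,16), cl(S) = S if |S| < 8, else cl(S) = E.
Since 4 < 8, cl(A union B) = A union B.
|cl(A union B)| = 4.

4


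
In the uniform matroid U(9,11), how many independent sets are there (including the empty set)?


Independent sets of U(9,11) are all subsets of size <= 9.
Count = (11 choose 0) + (11 choose 1) + (11 choose 2) + (11 choose 3) + (11 choose 4) + (11 choose 5) + (11 choose 6) + (11 choose 7) + (11 choose 8) + (11 choose 9)
     = 1 + 11 + 55 + 165 + 330 + 462 + 462 + 330 + 165 + 55
     = 2036.

2036


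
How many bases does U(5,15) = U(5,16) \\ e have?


Deleting e from U(5,16) gives U(5,15) since n > r.
Bases of U(5,15) = (15 choose 5) = 3003.

3003


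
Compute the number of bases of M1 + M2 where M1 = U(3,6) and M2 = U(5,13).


Bases of a direct sum M1 + M2: |B| = |B(M1)| * |B(M2)|.
|B(U(3,6))| = C(6,3) = 20.
|B(U(5,13))| = C(13,5) = 1287.
Total bases = 20 * 1287 = 25740.

25740


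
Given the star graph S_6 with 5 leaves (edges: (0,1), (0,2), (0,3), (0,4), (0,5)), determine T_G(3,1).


A star on 6 vertices is a tree with 5 edges.
T(x,y) = x^(5) for any tree.
T(3,1) = 3^5 = 243.

243


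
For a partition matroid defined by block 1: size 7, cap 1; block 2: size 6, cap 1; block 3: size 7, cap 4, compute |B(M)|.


A basis picks exactly ci elements from block i.
Number of bases = product of C(|Si|, ci).
= C(7,1) * C(6,1) * C(7,4)
= 7 * 6 * 35
= 1470.

1470


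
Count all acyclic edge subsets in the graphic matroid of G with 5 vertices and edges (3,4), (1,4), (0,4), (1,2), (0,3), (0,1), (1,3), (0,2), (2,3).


An independent set in a graphic matroid is an acyclic edge subset.
G has 5 vertices and 9 edges.
Enumerate all 2^9 = 512 subsets, checking for acyclicity.
Total independent sets = 198.

198


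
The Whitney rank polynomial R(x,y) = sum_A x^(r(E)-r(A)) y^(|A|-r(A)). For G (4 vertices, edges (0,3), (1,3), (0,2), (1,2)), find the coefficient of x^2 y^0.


R(x,y) = sum over A in 2^E of x^(r(E)-r(A)) * y^(|A|-r(A)).
G has 4 vertices, 4 edges. r(E) = 3.
Enumerate all 2^4 = 16 subsets.
Count subsets with r(E)-r(A)=2 and |A|-r(A)=0: 4.

4
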